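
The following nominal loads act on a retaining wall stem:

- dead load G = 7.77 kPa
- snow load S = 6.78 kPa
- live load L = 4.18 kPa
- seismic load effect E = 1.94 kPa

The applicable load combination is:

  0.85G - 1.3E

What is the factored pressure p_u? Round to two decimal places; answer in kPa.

4.08 kPa

0.85(7.77) - 1.3(1.94) = 6.60 - 2.52 = 4.08
p_u = 4.08 kPa.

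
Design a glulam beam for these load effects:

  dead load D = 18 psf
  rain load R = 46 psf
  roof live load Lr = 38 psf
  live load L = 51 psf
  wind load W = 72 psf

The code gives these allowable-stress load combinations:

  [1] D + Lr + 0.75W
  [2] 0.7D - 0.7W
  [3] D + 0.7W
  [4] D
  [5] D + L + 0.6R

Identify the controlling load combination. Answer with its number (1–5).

[1] 1.0(18) + 1.0(38) + 0.75(72) = 18.0 + 38.0 + 54.0 = 110.0
[2] 0.7(18) - 0.7(72) = 12.6 - 50.4 = -37.8
[3] 1.0(18) + 0.7(72) = 18.0 + 50.4 = 68.4
[4] 1.0(18) = 18.0
[5] 1.0(18) + 1.0(51) + 0.6(46) = 18.0 + 51.0 + 27.6 = 96.6
The largest value is 110.0 psf from combination 1.

Combination 1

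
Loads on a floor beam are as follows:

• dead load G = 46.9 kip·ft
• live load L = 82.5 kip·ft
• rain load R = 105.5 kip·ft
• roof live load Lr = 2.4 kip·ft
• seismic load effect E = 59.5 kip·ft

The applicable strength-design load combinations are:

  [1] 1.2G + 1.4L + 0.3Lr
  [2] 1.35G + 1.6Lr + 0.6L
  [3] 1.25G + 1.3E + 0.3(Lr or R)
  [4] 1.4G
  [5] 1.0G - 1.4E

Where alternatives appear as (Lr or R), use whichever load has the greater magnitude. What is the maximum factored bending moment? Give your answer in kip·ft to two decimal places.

172.50 kip·ft

(Lr or R) → R = 105.5 kip·ft.
[1] 1.2(46.9) + 1.4(82.5) + 0.3(2.4) = 56.28 + 115.50 + 0.72 = 172.50
[2] 1.35(46.9) + 1.6(2.4) + 0.6(82.5) = 63.32 + 3.84 + 49.50 = 116.66
[3] 1.25(46.9) + 1.3(59.5) + 0.3(105.5) = 58.63 + 77.35 + 31.65 = 167.63
[4] 1.4(46.9) = 65.66
[5] 1.0(46.9) - 1.4(59.5) = 46.90 - 83.30 = -36.40
Combination 1 governs: M_u = 172.50 kip·ft.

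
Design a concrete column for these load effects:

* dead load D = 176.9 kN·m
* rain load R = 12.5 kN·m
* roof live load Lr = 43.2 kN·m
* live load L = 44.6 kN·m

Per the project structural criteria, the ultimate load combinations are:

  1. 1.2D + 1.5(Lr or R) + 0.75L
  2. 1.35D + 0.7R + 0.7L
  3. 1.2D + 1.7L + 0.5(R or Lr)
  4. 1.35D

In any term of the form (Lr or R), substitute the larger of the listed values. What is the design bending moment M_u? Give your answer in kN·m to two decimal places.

(Lr or R) → Lr = 43.2 kN·m; (R or Lr) → Lr = 43.2 kN·m.
1. 1.2(176.9) + 1.5(43.2) + 0.75(44.6) = 310.53
2. 1.35(176.9) + 0.7(12.5) + 0.7(44.6) = 278.79
3. 1.2(176.9) + 1.7(44.6) + 0.5(43.2) = 309.70
4. 1.35(176.9) = 238.82
Combination 1 governs: M_u = 310.53 kN·m.

310.53 kN·m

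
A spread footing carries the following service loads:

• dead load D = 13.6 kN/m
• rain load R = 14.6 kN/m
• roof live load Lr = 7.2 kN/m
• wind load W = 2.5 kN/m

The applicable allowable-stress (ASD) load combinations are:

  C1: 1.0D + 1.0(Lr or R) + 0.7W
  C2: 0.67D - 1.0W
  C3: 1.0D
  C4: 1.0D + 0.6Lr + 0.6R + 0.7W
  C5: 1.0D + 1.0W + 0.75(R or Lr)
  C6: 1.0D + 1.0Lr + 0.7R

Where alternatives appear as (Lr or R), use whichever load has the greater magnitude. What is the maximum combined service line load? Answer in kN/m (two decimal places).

31.02 kN/m

(Lr or R) → R = 14.6 kN/m; (R or Lr) → R = 14.6 kN/m.
C1: 1.0(13.6) + 1.0(14.6) + 0.7(2.5) = 13.60 + 14.60 + 1.75 = 29.95
C2: 0.67(13.6) - 1.0(2.5) = 9.11 - 2.50 = 6.61
C3: 1.0(13.6) = 13.60
C4: 1.0(13.6) + 0.6(7.2) + 0.6(14.6) + 0.7(2.5) = 13.60 + 4.32 + 8.76 + 1.75 = 28.43
C5: 1.0(13.6) + 1.0(2.5) + 0.75(14.6) = 13.60 + 2.50 + 10.95 = 27.05
C6: 1.0(13.6) + 1.0(7.2) + 0.7(14.6) = 13.60 + 7.20 + 10.22 = 31.02
Maximum is from combination 6.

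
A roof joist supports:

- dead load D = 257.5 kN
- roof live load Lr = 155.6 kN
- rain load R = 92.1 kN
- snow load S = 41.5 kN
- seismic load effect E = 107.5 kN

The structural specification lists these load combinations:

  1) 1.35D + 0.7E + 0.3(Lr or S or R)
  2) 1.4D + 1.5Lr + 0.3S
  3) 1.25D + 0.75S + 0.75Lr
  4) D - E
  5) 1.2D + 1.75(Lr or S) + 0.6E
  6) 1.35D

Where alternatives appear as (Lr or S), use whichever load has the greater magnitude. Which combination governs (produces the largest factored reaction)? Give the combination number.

(Lr or S or R) → Lr = 155.6 kN; (Lr or S) → Lr = 155.6 kN.
1) 1.35(257.5) + 0.7(107.5) + 0.3(155.6) = 347.63 + 75.25 + 46.68 = 469.56
2) 1.4(257.5) + 1.5(155.6) + 0.3(41.5) = 360.50 + 233.40 + 12.45 = 606.35
3) 1.25(257.5) + 0.75(41.5) + 0.75(155.6) = 469.70
4) 1.0(257.5) - 1.0(107.5) = 257.50 - 107.50 = 150.00
5) 1.2(257.5) + 1.75(155.6) + 0.6(107.5) = 309.00 + 272.30 + 64.50 = 645.80
6) 1.35(257.5) = 347.63
The largest value is 645.80 kN from combination 5.

Combination 5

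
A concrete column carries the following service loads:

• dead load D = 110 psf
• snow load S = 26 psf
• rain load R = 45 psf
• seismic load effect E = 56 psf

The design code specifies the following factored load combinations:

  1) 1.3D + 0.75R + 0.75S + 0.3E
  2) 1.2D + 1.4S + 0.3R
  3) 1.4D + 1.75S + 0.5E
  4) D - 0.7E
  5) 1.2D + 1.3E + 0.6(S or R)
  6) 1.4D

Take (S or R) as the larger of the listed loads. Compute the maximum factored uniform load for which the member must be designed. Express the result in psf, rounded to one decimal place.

231.8 psf

(S or R) → R = 45 psf.
1) 1.3(110) + 0.75(45) + 0.75(26) + 0.3(56) = 143.0 + 33.8 + 19.5 + 16.8 = 213.1
2) 1.2(110) + 1.4(26) + 0.3(45) = 132.0 + 36.4 + 13.5 = 181.9
3) 1.4(110) + 1.75(26) + 0.5(56) = 154.0 + 45.5 + 28.0 = 227.5
4) 1.0(110) - 0.7(56) = 110.0 - 39.2 = 70.8
5) 1.2(110) + 1.3(56) + 0.6(45) = 132.0 + 72.8 + 27.0 = 231.8
6) 1.4(110) = 154.0
The controlling combination is 5, giving 231.8 psf.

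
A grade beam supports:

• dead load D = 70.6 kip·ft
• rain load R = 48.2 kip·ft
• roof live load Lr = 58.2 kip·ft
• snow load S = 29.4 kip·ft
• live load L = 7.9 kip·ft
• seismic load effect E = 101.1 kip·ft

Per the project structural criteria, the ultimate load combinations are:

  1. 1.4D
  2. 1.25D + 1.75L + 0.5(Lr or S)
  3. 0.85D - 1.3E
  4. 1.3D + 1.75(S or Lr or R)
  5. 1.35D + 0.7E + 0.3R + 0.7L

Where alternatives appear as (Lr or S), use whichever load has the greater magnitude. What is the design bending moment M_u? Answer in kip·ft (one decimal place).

(Lr or S) → Lr = 58.2 kip·ft; (S or Lr or R) → Lr = 58.2 kip·ft.
1. 1.4(70.6) = 98.8
2. 1.25(70.6) + 1.75(7.9) + 0.5(58.2) = 131.2
3. 0.85(70.6) - 1.3(101.1) = -71.4
4. 1.3(70.6) + 1.75(58.2) = 193.6
5. 1.35(70.6) + 0.7(101.1) + 0.3(48.2) + 0.7(7.9) = 186.1
Combination 4 governs: M_u = 193.6 kip·ft.

193.6 kip·ft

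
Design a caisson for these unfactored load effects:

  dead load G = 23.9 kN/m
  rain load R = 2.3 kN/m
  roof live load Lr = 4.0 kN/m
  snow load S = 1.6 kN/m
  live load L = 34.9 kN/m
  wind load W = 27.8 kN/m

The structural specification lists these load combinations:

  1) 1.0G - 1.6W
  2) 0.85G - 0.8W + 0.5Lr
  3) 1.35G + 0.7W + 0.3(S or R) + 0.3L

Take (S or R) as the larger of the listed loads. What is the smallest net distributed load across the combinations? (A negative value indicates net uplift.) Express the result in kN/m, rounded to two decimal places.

-20.58 kN/m

(S or R) → R = 2.3 kN/m.
1) 1.0(23.9) - 1.6(27.8) = 23.90 - 44.48 = -20.58
2) 0.85(23.9) - 0.8(27.8) + 0.5(4.0) = 20.32 - 22.24 + 2.00 = 0.08
3) 1.35(23.9) + 0.7(27.8) + 0.3(2.3) + 0.3(34.9) = 32.27 + 19.46 + 0.69 + 10.47 = 62.89
Combination 1 gives the minimum: -20.58 kN/m.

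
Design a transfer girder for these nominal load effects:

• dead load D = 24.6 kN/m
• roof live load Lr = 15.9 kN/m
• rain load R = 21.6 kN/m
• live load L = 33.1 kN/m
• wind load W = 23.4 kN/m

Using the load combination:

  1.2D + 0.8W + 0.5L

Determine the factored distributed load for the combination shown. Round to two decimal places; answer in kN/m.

64.79 kN/m

1.2(24.6) + 0.8(23.4) + 0.5(33.1) = 64.79
w_u = 64.79 kN/m.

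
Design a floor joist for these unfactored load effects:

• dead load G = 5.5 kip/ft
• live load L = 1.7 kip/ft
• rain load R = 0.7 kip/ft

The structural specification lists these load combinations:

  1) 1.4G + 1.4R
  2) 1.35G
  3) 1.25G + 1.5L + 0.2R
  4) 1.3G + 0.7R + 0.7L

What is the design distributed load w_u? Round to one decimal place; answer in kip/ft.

9.6 kip/ft

1) 1.4(5.5) + 1.4(0.7) = 7.7 + 1.0 = 8.7
2) 1.35(5.5) = 7.4
3) 1.25(5.5) + 1.5(1.7) + 0.2(0.7) = 6.9 + 2.6 + 0.1 = 9.6
4) 1.3(5.5) + 0.7(0.7) + 0.7(1.7) = 8.8
Combination 3 governs: w_u = 9.6 kip/ft.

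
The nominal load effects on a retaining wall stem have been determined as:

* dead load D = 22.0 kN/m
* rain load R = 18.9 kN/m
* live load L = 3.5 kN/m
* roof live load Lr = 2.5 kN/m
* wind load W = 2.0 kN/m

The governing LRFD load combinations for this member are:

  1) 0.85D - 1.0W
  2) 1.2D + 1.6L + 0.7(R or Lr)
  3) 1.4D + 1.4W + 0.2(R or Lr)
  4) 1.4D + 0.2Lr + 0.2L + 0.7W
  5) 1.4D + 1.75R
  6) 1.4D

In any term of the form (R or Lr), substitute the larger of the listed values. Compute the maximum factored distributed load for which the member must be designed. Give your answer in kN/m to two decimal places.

(R or Lr) → R = 18.9 kN/m.
1) 0.85(22.0) - 1.0(2.0) = 18.70 - 2.00 = 16.70
2) 1.2(22.0) + 1.6(3.5) + 0.7(18.9) = 26.40 + 5.60 + 13.23 = 45.23
3) 1.4(22.0) + 1.4(2.0) + 0.2(18.9) = 30.80 + 2.80 + 3.78 = 37.38
4) 1.4(22.0) + 0.2(2.5) + 0.2(3.5) + 0.7(2.0) = 30.80 + 0.50 + 0.70 + 1.40 = 33.40
5) 1.4(22.0) + 1.75(18.9) = 30.80 + 33.08 = 63.88
6) 1.4(22.0) = 30.80
Combination 5 governs: w_u = 63.88 kN/m.

63.88 kN/m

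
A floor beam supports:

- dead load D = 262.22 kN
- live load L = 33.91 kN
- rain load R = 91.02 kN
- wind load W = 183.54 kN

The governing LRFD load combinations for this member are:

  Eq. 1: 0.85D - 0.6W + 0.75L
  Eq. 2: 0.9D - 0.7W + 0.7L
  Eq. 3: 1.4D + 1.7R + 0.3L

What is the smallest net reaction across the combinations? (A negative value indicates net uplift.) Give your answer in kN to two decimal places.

Eq. 1: 0.85(262.22) - 0.6(183.54) + 0.75(33.91) = 138.20
Eq. 2: 0.9(262.22) - 0.7(183.54) + 0.7(33.91) = 131.26
Eq. 3: 1.4(262.22) + 1.7(91.02) + 0.3(33.91) = 532.02
Combination 2 gives the minimum: 131.26 kN.

131.26 kN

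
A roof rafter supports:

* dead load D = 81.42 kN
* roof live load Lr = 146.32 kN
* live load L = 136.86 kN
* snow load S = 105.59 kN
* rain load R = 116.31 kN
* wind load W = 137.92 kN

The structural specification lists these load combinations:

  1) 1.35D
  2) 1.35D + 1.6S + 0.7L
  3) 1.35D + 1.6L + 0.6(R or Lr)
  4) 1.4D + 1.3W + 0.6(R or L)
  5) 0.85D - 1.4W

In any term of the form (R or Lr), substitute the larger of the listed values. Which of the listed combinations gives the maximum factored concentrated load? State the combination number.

Combination 3

(R or Lr) → Lr = 146.32 kN; (R or L) → L = 136.86 kN.
1) 1.35(81.42) = 109.92
2) 1.35(81.42) + 1.6(105.59) + 0.7(136.86) = 109.92 + 168.94 + 95.80 = 374.66
3) 1.35(81.42) + 1.6(136.86) + 0.6(146.32) = 109.92 + 218.98 + 87.79 = 416.69
4) 1.4(81.42) + 1.3(137.92) + 0.6(136.86) = 375.40
5) 0.85(81.42) - 1.4(137.92) = 69.21 - 193.09 = -123.88
The largest value is 416.69 kN from combination 3.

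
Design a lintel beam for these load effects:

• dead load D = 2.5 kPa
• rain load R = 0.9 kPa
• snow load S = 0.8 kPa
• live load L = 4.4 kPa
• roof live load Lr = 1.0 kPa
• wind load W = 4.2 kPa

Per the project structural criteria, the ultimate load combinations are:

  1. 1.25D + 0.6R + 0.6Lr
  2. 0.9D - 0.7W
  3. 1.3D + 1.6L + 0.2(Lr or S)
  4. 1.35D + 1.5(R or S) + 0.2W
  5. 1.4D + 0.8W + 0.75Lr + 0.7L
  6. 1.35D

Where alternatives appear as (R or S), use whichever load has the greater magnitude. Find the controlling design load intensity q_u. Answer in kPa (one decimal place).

10.7 kPa

(Lr or S) → Lr = 1.0 kPa; (R or S) → R = 0.9 kPa.
1. 1.25(2.5) + 0.6(0.9) + 0.6(1.0) = 4.3
2. 0.9(2.5) - 0.7(4.2) = -0.7
3. 1.3(2.5) + 1.6(4.4) + 0.2(1.0) = 10.5
4. 1.35(2.5) + 1.5(0.9) + 0.2(4.2) = 5.6
5. 1.4(2.5) + 0.8(4.2) + 0.75(1.0) + 0.7(4.4) = 10.7
6. 1.35(2.5) = 3.4
Combination 5 governs: q_u = 10.7 kPa.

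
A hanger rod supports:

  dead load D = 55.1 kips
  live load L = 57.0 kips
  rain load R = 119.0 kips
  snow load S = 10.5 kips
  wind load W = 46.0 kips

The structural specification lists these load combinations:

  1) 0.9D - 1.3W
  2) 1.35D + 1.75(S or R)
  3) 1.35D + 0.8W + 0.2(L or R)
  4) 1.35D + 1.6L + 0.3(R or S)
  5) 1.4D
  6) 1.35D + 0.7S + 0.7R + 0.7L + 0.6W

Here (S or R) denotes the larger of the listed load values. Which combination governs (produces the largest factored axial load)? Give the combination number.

Combination 2

(S or R) → R = 119.0 kips; (L or R) → R = 119.0 kips; (R or S) → R = 119.0 kips.
1) 0.9(55.1) - 1.3(46.0) = 49.6 - 59.8 = -10.2
2) 1.35(55.1) + 1.75(119.0) = 282.6
3) 1.35(55.1) + 0.8(46.0) + 0.2(119.0) = 74.4 + 36.8 + 23.8 = 135.0
4) 1.35(55.1) + 1.6(57.0) + 0.3(119.0) = 74.4 + 91.2 + 35.7 = 201.3
5) 1.4(55.1) = 77.1
6) 1.35(55.1) + 0.7(10.5) + 0.7(119.0) + 0.7(57.0) + 0.6(46.0) = 232.5
The largest value is 282.6 kips from combination 2.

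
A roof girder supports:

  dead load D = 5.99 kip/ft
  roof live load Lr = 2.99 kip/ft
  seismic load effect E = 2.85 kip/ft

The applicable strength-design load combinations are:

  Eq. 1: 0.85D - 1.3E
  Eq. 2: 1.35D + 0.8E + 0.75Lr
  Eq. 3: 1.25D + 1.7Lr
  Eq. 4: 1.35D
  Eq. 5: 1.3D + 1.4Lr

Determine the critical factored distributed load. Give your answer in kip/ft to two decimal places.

12.61 kip/ft

Eq. 1: 0.85(5.99) - 1.3(2.85) = 1.39
Eq. 2: 1.35(5.99) + 0.8(2.85) + 0.75(2.99) = 12.61
Eq. 3: 1.25(5.99) + 1.7(2.99) = 12.57
Eq. 4: 1.35(5.99) = 8.09
Eq. 5: 1.3(5.99) + 1.4(2.99) = 11.97
Maximum is from combination 2.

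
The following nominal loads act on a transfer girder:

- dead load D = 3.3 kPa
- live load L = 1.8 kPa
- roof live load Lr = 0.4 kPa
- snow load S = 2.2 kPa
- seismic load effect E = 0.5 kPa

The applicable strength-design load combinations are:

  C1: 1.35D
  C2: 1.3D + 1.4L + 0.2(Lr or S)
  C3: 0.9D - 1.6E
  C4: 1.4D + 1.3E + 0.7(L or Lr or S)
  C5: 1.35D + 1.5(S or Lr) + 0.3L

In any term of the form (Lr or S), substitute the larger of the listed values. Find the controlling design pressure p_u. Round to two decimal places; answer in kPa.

(Lr or S) → S = 2.2 kPa; (L or Lr or S) → S = 2.2 kPa; (S or Lr) → S = 2.2 kPa.
C1: 1.35(3.3) = 4.46
C2: 1.3(3.3) + 1.4(1.8) + 0.2(2.2) = 4.29 + 2.52 + 0.44 = 7.25
C3: 0.9(3.3) - 1.6(0.5) = 2.97 - 0.80 = 2.17
C4: 1.4(3.3) + 1.3(0.5) + 0.7(2.2) = 4.62 + 0.65 + 1.54 = 6.81
C5: 1.35(3.3) + 1.5(2.2) + 0.3(1.8) = 4.46 + 3.30 + 0.54 = 8.30
Combination 5 governs: p_u = 8.30 kPa.

8.30 kPa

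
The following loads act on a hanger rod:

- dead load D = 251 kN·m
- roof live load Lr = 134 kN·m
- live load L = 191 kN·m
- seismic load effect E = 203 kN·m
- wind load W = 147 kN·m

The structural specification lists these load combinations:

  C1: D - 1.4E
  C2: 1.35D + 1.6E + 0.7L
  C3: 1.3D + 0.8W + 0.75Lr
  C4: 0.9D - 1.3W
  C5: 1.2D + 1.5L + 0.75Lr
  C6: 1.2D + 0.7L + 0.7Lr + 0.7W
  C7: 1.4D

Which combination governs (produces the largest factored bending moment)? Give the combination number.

C1: 1.0(251) - 1.4(203) = 251.00 - 284.20 = -33.20
C2: 1.35(251) + 1.6(203) + 0.7(191) = 338.85 + 324.80 + 133.70 = 797.35
C3: 1.3(251) + 0.8(147) + 0.75(134) = 326.30 + 117.60 + 100.50 = 544.40
C4: 0.9(251) - 1.3(147) = 225.90 - 191.10 = 34.80
C5: 1.2(251) + 1.5(191) + 0.75(134) = 301.20 + 286.50 + 100.50 = 688.20
C6: 1.2(251) + 0.7(191) + 0.7(134) + 0.7(147) = 301.20 + 133.70 + 93.80 + 102.90 = 631.60
C7: 1.4(251) = 351.40
The largest value is 797.35 kN·m from combination 2.

Combination 2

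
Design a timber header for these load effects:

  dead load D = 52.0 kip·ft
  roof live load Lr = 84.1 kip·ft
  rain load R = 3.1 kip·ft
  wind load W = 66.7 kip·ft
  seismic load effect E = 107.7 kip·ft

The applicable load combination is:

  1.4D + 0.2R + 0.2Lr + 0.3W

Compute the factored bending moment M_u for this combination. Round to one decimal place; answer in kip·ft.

1.4(52.0) + 0.2(3.1) + 0.2(84.1) + 0.3(66.7) = 110.3
M_u = 110.3 kip·ft.

110.3 kip·ft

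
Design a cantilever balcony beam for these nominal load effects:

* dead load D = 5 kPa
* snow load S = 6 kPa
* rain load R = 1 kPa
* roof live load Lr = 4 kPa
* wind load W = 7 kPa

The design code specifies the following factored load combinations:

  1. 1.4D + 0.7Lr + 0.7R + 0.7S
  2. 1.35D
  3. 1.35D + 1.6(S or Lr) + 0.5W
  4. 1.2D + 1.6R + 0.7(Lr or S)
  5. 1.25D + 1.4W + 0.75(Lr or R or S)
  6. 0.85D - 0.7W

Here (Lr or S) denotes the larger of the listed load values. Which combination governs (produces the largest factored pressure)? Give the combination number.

Combination 5

(S or Lr) → S = 6 kPa; (Lr or S) → S = 6 kPa; (Lr or R or S) → S = 6 kPa.
1. 1.4(5) + 0.7(4) + 0.7(1) + 0.7(6) = 7.0 + 2.8 + 0.7 + 4.2 = 14.7
2. 1.35(5) = 6.8
3. 1.35(5) + 1.6(6) + 0.5(7) = 6.8 + 9.6 + 3.5 = 19.9
4. 1.2(5) + 1.6(1) + 0.7(6) = 6.0 + 1.6 + 4.2 = 11.8
5. 1.25(5) + 1.4(7) + 0.75(6) = 6.3 + 9.8 + 4.5 = 20.6
6. 0.85(5) - 0.7(7) = -0.7
The largest value is 20.6 kPa from combination 5.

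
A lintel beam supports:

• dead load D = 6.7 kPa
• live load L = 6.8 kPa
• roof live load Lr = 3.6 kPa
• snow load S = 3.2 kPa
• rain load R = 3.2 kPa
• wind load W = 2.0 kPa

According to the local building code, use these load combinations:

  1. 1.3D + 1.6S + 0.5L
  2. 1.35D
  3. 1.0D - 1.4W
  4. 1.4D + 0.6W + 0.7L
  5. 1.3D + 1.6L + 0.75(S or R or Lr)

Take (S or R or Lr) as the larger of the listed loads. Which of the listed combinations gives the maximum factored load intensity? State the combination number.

Combination 5

(S or R or Lr) → Lr = 3.6 kPa.
1. 1.3(6.7) + 1.6(3.2) + 0.5(6.8) = 8.71 + 5.12 + 3.40 = 17.23
2. 1.35(6.7) = 9.05
3. 1.0(6.7) - 1.4(2.0) = 6.70 - 2.80 = 3.90
4. 1.4(6.7) + 0.6(2.0) + 0.7(6.8) = 9.38 + 1.20 + 4.76 = 15.34
5. 1.3(6.7) + 1.6(6.8) + 0.75(3.6) = 8.71 + 10.88 + 2.70 = 22.29
The largest value is 22.29 kPa from combination 5.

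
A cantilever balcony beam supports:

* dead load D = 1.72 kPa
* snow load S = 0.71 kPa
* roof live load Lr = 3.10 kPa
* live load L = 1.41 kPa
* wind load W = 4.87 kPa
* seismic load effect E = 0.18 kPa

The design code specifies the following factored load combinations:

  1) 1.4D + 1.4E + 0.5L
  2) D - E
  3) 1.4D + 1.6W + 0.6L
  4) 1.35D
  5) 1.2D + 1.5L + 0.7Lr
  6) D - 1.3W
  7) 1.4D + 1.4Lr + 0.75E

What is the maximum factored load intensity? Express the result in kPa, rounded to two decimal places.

1) 1.4(1.72) + 1.4(0.18) + 0.5(1.41) = 2.41 + 0.25 + 0.71 = 3.37
2) 1.0(1.72) - 1.0(0.18) = 1.72 - 0.18 = 1.54
3) 1.4(1.72) + 1.6(4.87) + 0.6(1.41) = 2.41 + 7.79 + 0.85 = 11.05
4) 1.35(1.72) = 2.32
5) 1.2(1.72) + 1.5(1.41) + 0.7(3.10) = 2.06 + 2.12 + 2.17 = 6.35
6) 1.0(1.72) - 1.3(4.87) = 1.72 - 6.33 = -4.61
7) 1.4(1.72) + 1.4(3.10) + 0.75(0.18) = 6.88
Maximum is from combination 3.

11.05 kPa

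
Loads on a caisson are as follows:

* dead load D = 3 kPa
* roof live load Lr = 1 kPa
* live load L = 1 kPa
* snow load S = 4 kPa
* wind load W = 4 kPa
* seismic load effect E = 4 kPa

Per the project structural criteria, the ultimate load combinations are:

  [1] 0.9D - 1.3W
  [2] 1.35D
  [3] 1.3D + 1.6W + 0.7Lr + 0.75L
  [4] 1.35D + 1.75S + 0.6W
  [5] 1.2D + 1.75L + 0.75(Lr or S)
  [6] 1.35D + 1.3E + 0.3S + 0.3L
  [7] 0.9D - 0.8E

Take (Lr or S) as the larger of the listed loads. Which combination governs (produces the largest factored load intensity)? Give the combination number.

Combination 4

(Lr or S) → S = 4 kPa.
[1] 0.9(3) - 1.3(4) = 2.70 - 5.20 = -2.50
[2] 1.35(3) = 4.05
[3] 1.3(3) + 1.6(4) + 0.7(1) + 0.75(1) = 3.90 + 6.40 + 0.70 + 0.75 = 11.75
[4] 1.35(3) + 1.75(4) + 0.6(4) = 4.05 + 7.00 + 2.40 = 13.45
[5] 1.2(3) + 1.75(1) + 0.75(4) = 3.60 + 1.75 + 3.00 = 8.35
[6] 1.35(3) + 1.3(4) + 0.3(4) + 0.3(1) = 4.05 + 5.20 + 1.20 + 0.30 = 10.75
[7] 0.9(3) - 0.8(4) = 2.70 - 3.20 = -0.50
The largest value is 13.45 kPa from combination 4.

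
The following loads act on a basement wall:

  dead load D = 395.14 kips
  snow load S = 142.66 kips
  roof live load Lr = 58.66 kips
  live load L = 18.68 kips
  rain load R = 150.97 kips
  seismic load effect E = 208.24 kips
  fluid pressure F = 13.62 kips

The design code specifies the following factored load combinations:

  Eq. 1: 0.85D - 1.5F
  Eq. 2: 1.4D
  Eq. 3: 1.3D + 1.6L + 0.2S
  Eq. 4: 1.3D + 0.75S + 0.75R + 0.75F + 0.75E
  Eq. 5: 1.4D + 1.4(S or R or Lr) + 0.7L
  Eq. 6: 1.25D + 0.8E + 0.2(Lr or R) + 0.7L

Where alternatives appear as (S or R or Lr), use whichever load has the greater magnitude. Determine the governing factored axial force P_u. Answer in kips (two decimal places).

(S or R or Lr) → R = 150.97 kips; (Lr or R) → R = 150.97 kips.
Eq. 1: 0.85(395.14) - 1.5(13.62) = 335.87 - 20.43 = 315.44
Eq. 2: 1.4(395.14) = 553.20
Eq. 3: 1.3(395.14) + 1.6(18.68) + 0.2(142.66) = 513.68 + 29.89 + 28.53 = 572.10
Eq. 4: 1.3(395.14) + 0.75(142.66) + 0.75(150.97) + 0.75(13.62) + 0.75(208.24) = 900.30
Eq. 5: 1.4(395.14) + 1.4(150.97) + 0.7(18.68) = 777.63
Eq. 6: 1.25(395.14) + 0.8(208.24) + 0.2(150.97) + 0.7(18.68) = 493.93 + 166.59 + 30.19 + 13.08 = 703.79
Combination 4 governs: P_u = 900.30 kips.

900.30 kips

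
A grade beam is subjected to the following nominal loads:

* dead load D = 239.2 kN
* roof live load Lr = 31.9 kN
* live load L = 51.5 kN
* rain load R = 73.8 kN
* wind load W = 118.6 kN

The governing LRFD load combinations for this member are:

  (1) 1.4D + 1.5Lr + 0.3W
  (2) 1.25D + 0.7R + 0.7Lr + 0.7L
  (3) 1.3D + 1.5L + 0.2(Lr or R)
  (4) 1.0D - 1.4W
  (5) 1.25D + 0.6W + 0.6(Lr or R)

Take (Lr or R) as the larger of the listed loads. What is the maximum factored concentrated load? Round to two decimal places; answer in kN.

(Lr or R) → R = 73.8 kN.
(1) 1.4(239.2) + 1.5(31.9) + 0.3(118.6) = 334.88 + 47.85 + 35.58 = 418.31
(2) 1.25(239.2) + 0.7(73.8) + 0.7(31.9) + 0.7(51.5) = 299.00 + 51.66 + 22.33 + 36.05 = 409.04
(3) 1.3(239.2) + 1.5(51.5) + 0.2(73.8) = 310.96 + 77.25 + 14.76 = 402.97
(4) 1.0(239.2) - 1.4(118.6) = 239.20 - 166.04 = 73.16
(5) 1.25(239.2) + 0.6(118.6) + 0.6(73.8) = 299.00 + 71.16 + 44.28 = 414.44
The controlling combination is 1, giving 418.31 kN.

418.31 kN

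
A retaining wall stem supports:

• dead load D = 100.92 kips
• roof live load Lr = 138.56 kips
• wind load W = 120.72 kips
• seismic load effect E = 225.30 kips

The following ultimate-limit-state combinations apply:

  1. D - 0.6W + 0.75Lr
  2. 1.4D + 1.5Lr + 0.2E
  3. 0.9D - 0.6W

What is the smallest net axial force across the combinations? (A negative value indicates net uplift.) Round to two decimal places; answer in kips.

1. 1.0(100.92) - 0.6(120.72) + 0.75(138.56) = 100.92 - 72.43 + 103.92 = 132.41
2. 1.4(100.92) + 1.5(138.56) + 0.2(225.30) = 141.29 + 207.84 + 45.06 = 394.19
3. 0.9(100.92) - 0.6(120.72) = 90.83 - 72.43 = 18.40
Combination 3 gives the minimum: 18.40 kips.

18.40 kips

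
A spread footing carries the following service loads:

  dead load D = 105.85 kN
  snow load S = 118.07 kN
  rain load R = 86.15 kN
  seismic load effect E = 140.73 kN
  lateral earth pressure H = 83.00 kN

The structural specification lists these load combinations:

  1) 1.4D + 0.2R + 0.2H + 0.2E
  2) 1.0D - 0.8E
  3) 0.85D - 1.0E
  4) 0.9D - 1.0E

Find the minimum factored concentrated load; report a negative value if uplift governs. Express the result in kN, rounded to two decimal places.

1) 1.4(105.85) + 0.2(86.15) + 0.2(83.00) + 0.2(140.73) = 210.17
2) 1.0(105.85) - 0.8(140.73) = -6.73
3) 0.85(105.85) - 1.0(140.73) = -50.76
4) 0.9(105.85) - 1.0(140.73) = -45.47
Combination 3 gives the minimum: -50.76 kN.

-50.76 kN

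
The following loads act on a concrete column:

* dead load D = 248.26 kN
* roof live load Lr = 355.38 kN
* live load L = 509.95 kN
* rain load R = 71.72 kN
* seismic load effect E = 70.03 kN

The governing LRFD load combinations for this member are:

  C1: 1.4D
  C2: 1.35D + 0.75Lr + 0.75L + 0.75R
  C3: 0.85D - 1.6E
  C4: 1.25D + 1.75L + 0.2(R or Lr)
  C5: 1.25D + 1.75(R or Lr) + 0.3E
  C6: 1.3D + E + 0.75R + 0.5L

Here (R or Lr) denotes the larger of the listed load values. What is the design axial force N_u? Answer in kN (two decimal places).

(R or Lr) → Lr = 355.38 kN.
C1: 1.4(248.26) = 347.56
C2: 1.35(248.26) + 0.75(355.38) + 0.75(509.95) + 0.75(71.72) = 335.15 + 266.54 + 382.46 + 53.79 = 1037.94
C3: 0.85(248.26) - 1.6(70.03) = 211.02 - 112.05 = 98.97
C4: 1.25(248.26) + 1.75(509.95) + 0.2(355.38) = 1273.81
C5: 1.25(248.26) + 1.75(355.38) + 0.3(70.03) = 953.25
C6: 1.3(248.26) + 1.0(70.03) + 0.75(71.72) + 0.5(509.95) = 701.53
Maximum is from combination 4.

1273.81 kN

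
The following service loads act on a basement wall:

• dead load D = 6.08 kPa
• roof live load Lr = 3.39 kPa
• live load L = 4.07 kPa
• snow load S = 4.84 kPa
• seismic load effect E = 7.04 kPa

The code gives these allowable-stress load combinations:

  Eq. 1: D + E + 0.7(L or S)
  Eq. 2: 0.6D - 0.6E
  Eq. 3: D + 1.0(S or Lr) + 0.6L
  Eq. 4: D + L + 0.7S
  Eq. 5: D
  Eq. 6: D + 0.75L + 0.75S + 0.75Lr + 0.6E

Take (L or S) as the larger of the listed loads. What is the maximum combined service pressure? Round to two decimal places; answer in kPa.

(L or S) → S = 4.84 kPa; (S or Lr) → S = 4.84 kPa.
Eq. 1: 1.0(6.08) + 1.0(7.04) + 0.7(4.84) = 16.51
Eq. 2: 0.6(6.08) - 0.6(7.04) = -0.58
Eq. 3: 1.0(6.08) + 1.0(4.84) + 0.6(4.07) = 13.36
Eq. 4: 1.0(6.08) + 1.0(4.07) + 0.7(4.84) = 13.54
Eq. 5: 1.0(6.08) = 6.08
Eq. 6: 1.0(6.08) + 0.75(4.07) + 0.75(4.84) + 0.75(3.39) + 0.6(7.04) = 19.53
Maximum is from combination 6.

19.53 kPa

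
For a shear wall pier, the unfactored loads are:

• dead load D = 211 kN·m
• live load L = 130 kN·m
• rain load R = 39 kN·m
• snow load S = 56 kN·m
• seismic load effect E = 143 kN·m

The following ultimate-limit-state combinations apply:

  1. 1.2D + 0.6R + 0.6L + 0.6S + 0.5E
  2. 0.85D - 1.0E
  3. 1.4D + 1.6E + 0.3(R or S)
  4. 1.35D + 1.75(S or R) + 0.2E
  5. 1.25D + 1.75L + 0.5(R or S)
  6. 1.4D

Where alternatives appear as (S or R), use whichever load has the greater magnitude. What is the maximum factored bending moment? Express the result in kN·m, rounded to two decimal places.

(R or S) → S = 56 kN·m; (S or R) → S = 56 kN·m.
1. 1.2(211) + 0.6(39) + 0.6(130) + 0.6(56) + 0.5(143) = 459.70
2. 0.85(211) - 1.0(143) = 36.35
3. 1.4(211) + 1.6(143) + 0.3(56) = 541.00
4. 1.35(211) + 1.75(56) + 0.2(143) = 411.45
5. 1.25(211) + 1.75(130) + 0.5(56) = 519.25
6. 1.4(211) = 295.40
The controlling combination is 3, giving 541.00 kN·m.

541.00 kN·m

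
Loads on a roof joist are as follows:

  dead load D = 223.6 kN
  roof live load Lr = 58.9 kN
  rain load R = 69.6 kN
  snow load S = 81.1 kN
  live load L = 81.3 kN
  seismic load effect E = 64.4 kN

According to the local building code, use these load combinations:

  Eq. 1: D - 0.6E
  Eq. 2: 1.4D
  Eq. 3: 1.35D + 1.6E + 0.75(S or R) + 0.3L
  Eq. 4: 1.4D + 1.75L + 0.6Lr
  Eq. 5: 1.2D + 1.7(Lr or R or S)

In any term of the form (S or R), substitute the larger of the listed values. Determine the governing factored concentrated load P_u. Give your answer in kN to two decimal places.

490.66 kN

(S or R) → S = 81.1 kN; (Lr or R or S) → S = 81.1 kN.
Eq. 1: 1.0(223.6) - 0.6(64.4) = 223.60 - 38.64 = 184.96
Eq. 2: 1.4(223.6) = 313.04
Eq. 3: 1.35(223.6) + 1.6(64.4) + 0.75(81.1) + 0.3(81.3) = 301.86 + 103.04 + 60.83 + 24.39 = 490.12
Eq. 4: 1.4(223.6) + 1.75(81.3) + 0.6(58.9) = 313.04 + 142.28 + 35.34 = 490.66
Eq. 5: 1.2(223.6) + 1.7(81.1) = 268.32 + 137.87 = 406.19
The controlling combination is 4, giving 490.66 kN.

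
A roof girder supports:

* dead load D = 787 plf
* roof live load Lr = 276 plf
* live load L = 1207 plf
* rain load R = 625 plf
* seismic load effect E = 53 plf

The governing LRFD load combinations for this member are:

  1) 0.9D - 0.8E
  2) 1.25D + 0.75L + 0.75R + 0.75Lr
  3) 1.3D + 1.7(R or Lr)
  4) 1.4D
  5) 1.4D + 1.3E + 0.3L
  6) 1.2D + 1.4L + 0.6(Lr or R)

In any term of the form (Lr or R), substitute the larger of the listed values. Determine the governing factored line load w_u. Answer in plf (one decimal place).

(R or Lr) → R = 625 plf; (Lr or R) → R = 625 plf.
1) 0.9(787) - 0.8(53) = 708.3 - 42.4 = 665.9
2) 1.25(787) + 0.75(1207) + 0.75(625) + 0.75(276) = 2564.8
3) 1.3(787) + 1.7(625) = 1023.1 + 1062.5 = 2085.6
4) 1.4(787) = 1101.8
5) 1.4(787) + 1.3(53) + 0.3(1207) = 1101.8 + 68.9 + 362.1 = 1532.8
6) 1.2(787) + 1.4(1207) + 0.6(625) = 944.4 + 1689.8 + 375.0 = 3009.2
The controlling combination is 6, giving 3009.2 plf.

3009.2 plf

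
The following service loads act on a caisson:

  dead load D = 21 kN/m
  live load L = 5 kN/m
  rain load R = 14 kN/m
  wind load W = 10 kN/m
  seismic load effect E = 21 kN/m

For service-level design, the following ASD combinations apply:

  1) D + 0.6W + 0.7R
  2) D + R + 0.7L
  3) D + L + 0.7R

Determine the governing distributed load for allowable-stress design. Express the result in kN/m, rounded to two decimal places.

1) 1.0(21) + 0.6(10) + 0.7(14) = 21.00 + 6.00 + 9.80 = 36.80
2) 1.0(21) + 1.0(14) + 0.7(5) = 21.00 + 14.00 + 3.50 = 38.50
3) 1.0(21) + 1.0(5) + 0.7(14) = 21.00 + 5.00 + 9.80 = 35.80
Maximum is from combination 2.

38.50 kN/m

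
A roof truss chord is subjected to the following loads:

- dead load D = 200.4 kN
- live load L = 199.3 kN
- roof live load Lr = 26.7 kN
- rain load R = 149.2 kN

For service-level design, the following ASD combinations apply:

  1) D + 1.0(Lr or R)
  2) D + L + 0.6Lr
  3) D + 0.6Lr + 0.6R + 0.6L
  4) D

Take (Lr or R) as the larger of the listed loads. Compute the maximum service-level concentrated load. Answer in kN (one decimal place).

425.5 kN

(Lr or R) → R = 149.2 kN.
1) 1.0(200.4) + 1.0(149.2) = 349.6
2) 1.0(200.4) + 1.0(199.3) + 0.6(26.7) = 415.7
3) 1.0(200.4) + 0.6(26.7) + 0.6(149.2) + 0.6(199.3) = 425.5
4) 1.0(200.4) = 200.4
Combination 3 governs: P = 425.5 kN.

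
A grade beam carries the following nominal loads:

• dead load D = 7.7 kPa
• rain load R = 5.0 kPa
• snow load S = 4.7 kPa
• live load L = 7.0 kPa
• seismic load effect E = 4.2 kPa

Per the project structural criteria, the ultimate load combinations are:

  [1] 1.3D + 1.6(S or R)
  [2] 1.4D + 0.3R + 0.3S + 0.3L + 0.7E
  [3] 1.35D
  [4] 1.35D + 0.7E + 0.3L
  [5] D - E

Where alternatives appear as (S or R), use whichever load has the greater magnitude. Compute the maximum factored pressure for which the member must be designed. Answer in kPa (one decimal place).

(S or R) → R = 5.0 kPa.
[1] 1.3(7.7) + 1.6(5.0) = 10.0 + 8.0 = 18.0
[2] 1.4(7.7) + 0.3(5.0) + 0.3(4.7) + 0.3(7.0) + 0.7(4.2) = 10.8 + 1.5 + 1.4 + 2.1 + 2.9 = 18.7
[3] 1.35(7.7) = 10.4
[4] 1.35(7.7) + 0.7(4.2) + 0.3(7.0) = 10.4 + 2.9 + 2.1 = 15.4
[5] 1.0(7.7) - 1.0(4.2) = 7.7 - 4.2 = 3.5
The controlling combination is 2, giving 18.7 kPa.

18.7 kPa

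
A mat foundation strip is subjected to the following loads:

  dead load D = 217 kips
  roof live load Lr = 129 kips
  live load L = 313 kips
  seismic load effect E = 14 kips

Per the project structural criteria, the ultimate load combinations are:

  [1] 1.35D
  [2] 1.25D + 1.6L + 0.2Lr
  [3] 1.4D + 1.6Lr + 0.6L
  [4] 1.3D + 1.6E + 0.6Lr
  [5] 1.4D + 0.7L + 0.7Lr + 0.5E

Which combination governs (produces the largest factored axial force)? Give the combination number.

Combination 2

[1] 1.35(217) = 293.0
[2] 1.25(217) + 1.6(313) + 0.2(129) = 797.9
[3] 1.4(217) + 1.6(129) + 0.6(313) = 698.0
[4] 1.3(217) + 1.6(14) + 0.6(129) = 381.9
[5] 1.4(217) + 0.7(313) + 0.7(129) + 0.5(14) = 620.2
The largest value is 797.9 kips from combination 2.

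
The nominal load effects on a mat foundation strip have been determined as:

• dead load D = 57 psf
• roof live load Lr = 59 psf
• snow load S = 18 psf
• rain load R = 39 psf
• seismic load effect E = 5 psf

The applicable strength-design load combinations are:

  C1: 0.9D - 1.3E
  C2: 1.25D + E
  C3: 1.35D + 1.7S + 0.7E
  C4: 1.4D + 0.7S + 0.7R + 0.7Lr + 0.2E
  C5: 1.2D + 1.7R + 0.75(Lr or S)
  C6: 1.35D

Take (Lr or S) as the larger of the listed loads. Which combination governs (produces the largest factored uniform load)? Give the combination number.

(Lr or S) → Lr = 59 psf.
C1: 0.9(57) - 1.3(5) = 51.3 - 6.5 = 44.8
C2: 1.25(57) + 1.0(5) = 71.3 + 5.0 = 76.3
C3: 1.35(57) + 1.7(18) + 0.7(5) = 77.0 + 30.6 + 3.5 = 111.1
C4: 1.4(57) + 0.7(18) + 0.7(39) + 0.7(59) + 0.2(5) = 79.8 + 12.6 + 27.3 + 41.3 + 1.0 = 162.0
C5: 1.2(57) + 1.7(39) + 0.75(59) = 68.4 + 66.3 + 44.3 = 179.0
C6: 1.35(57) = 77.0
The largest value is 179.0 psf from combination 5.

Combination 5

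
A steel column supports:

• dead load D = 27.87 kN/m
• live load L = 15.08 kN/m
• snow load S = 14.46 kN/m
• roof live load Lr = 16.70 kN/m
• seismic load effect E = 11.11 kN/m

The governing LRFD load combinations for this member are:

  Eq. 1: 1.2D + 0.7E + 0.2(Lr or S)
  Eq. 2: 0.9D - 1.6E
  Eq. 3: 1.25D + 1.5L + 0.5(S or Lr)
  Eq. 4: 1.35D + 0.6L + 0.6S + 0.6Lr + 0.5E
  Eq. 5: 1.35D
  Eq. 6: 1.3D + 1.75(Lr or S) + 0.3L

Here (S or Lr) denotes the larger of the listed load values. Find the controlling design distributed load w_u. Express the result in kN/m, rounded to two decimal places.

70.92 kN/m

(Lr or S) → Lr = 16.70 kN/m; (S or Lr) → Lr = 16.70 kN/m.
Eq. 1: 1.2(27.87) + 0.7(11.11) + 0.2(16.70) = 44.56
Eq. 2: 0.9(27.87) - 1.6(11.11) = 7.31
Eq. 3: 1.25(27.87) + 1.5(15.08) + 0.5(16.70) = 65.81
Eq. 4: 1.35(27.87) + 0.6(15.08) + 0.6(14.46) + 0.6(16.70) + 0.5(11.11) = 70.92
Eq. 5: 1.35(27.87) = 37.62
Eq. 6: 1.3(27.87) + 1.75(16.70) + 0.3(15.08) = 69.98
Maximum is from combination 4.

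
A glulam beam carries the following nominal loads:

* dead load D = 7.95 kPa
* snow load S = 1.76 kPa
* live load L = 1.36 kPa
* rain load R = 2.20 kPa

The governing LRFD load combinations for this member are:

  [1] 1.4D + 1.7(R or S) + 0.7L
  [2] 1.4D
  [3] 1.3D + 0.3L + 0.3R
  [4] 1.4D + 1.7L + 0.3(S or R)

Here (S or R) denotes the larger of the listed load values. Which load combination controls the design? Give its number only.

Combination 1

(R or S) → R = 2.20 kPa; (S or R) → R = 2.20 kPa.
[1] 1.4(7.95) + 1.7(2.20) + 0.7(1.36) = 15.82
[2] 1.4(7.95) = 11.13
[3] 1.3(7.95) + 0.3(1.36) + 0.3(2.20) = 11.40
[4] 1.4(7.95) + 1.7(1.36) + 0.3(2.20) = 14.10
The largest value is 15.82 kPa from combination 1.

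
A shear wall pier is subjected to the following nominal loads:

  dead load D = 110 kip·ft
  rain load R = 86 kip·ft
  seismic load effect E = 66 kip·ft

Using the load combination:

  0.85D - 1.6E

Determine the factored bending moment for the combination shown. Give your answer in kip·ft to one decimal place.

-12.1 kip·ft

0.85(110) - 1.6(66) = 93.5 - 105.6 = -12.1
M_u = -12.1 kip·ft.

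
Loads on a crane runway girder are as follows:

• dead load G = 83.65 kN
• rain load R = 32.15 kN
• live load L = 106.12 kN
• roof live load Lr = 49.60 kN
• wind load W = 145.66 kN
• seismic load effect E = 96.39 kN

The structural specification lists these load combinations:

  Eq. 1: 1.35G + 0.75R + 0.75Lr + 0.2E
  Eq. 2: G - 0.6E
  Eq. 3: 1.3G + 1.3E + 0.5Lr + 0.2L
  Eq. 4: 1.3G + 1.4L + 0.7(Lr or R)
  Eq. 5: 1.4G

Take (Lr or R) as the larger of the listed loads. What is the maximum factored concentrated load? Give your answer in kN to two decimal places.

(Lr or R) → Lr = 49.60 kN.
Eq. 1: 1.35(83.65) + 0.75(32.15) + 0.75(49.60) + 0.2(96.39) = 193.52
Eq. 2: 1.0(83.65) - 0.6(96.39) = 25.82
Eq. 3: 1.3(83.65) + 1.3(96.39) + 0.5(49.60) + 0.2(106.12) = 280.08
Eq. 4: 1.3(83.65) + 1.4(106.12) + 0.7(49.60) = 292.03
Eq. 5: 1.4(83.65) = 117.11
Maximum is from combination 4.

292.03 kN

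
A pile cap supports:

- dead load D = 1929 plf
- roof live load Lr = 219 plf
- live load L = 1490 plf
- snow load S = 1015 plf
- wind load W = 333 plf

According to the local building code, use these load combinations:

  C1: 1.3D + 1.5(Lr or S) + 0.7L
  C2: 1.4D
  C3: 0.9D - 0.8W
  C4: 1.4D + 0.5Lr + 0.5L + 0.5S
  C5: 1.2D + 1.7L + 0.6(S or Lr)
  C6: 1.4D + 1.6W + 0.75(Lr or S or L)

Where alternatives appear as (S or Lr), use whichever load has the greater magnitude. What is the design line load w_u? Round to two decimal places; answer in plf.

(Lr or S) → S = 1015 plf; (S or Lr) → S = 1015 plf; (Lr or S or L) → L = 1490 plf.
C1: 1.3(1929) + 1.5(1015) + 0.7(1490) = 2507.70 + 1522.50 + 1043.00 = 5073.20
C2: 1.4(1929) = 2700.60
C3: 0.9(1929) - 0.8(333) = 1736.10 - 266.40 = 1469.70
C4: 1.4(1929) + 0.5(219) + 0.5(1490) + 0.5(1015) = 2700.60 + 109.50 + 745.00 + 507.50 = 4062.60
C5: 1.2(1929) + 1.7(1490) + 0.6(1015) = 2314.80 + 2533.00 + 609.00 = 5456.80
C6: 1.4(1929) + 1.6(333) + 0.75(1490) = 2700.60 + 532.80 + 1117.50 = 4350.90
Maximum is from combination 5.

5456.80 plf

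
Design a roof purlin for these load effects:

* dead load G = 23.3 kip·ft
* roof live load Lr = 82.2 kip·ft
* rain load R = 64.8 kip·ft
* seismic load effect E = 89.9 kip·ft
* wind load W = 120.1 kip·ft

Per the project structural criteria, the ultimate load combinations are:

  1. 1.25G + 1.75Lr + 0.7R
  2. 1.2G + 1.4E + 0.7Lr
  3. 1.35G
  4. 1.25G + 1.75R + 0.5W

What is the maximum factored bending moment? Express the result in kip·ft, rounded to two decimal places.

218.34 kip·ft

1. 1.25(23.3) + 1.75(82.2) + 0.7(64.8) = 29.13 + 143.85 + 45.36 = 218.34
2. 1.2(23.3) + 1.4(89.9) + 0.7(82.2) = 27.96 + 125.86 + 57.54 = 211.36
3. 1.35(23.3) = 31.46
4. 1.25(23.3) + 1.75(64.8) + 0.5(120.1) = 29.13 + 113.40 + 60.05 = 202.58
The controlling combination is 1, giving 218.34 kip·ft.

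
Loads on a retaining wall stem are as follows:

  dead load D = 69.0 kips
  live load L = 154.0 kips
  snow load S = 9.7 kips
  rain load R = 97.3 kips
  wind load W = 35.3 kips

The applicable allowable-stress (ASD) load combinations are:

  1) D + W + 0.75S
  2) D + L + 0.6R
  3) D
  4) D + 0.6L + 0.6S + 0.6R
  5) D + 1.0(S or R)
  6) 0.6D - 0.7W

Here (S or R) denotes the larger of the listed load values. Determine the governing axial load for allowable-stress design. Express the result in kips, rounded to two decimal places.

281.38 kips

(S or R) → R = 97.3 kips.
1) 1.0(69.0) + 1.0(35.3) + 0.75(9.7) = 69.00 + 35.30 + 7.28 = 111.58
2) 1.0(69.0) + 1.0(154.0) + 0.6(97.3) = 69.00 + 154.00 + 58.38 = 281.38
3) 1.0(69.0) = 69.00
4) 1.0(69.0) + 0.6(154.0) + 0.6(9.7) + 0.6(97.3) = 69.00 + 92.40 + 5.82 + 58.38 = 225.60
5) 1.0(69.0) + 1.0(97.3) = 69.00 + 97.30 = 166.30
6) 0.6(69.0) - 0.7(35.3) = 41.40 - 24.71 = 16.69
Combination 2 governs: P = 281.38 kips.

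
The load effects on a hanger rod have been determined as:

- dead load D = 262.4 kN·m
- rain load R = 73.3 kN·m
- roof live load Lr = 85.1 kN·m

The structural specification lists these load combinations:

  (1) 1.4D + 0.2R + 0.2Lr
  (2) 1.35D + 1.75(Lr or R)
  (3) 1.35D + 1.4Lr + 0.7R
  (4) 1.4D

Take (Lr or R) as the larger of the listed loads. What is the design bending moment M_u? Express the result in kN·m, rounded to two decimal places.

(Lr or R) → Lr = 85.1 kN·m.
(1) 1.4(262.4) + 0.2(73.3) + 0.2(85.1) = 367.36 + 14.66 + 17.02 = 399.04
(2) 1.35(262.4) + 1.75(85.1) = 354.24 + 148.93 = 503.17
(3) 1.35(262.4) + 1.4(85.1) + 0.7(73.3) = 354.24 + 119.14 + 51.31 = 524.69
(4) 1.4(262.4) = 367.36
Maximum is from combination 3.

524.69 kN·m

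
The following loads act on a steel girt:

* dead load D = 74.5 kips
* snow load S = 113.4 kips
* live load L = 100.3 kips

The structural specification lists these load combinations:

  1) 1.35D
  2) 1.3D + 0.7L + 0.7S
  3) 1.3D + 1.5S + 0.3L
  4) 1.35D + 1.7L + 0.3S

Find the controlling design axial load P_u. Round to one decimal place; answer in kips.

1) 1.35(74.5) = 100.6
2) 1.3(74.5) + 0.7(100.3) + 0.7(113.4) = 246.4
3) 1.3(74.5) + 1.5(113.4) + 0.3(100.3) = 297.0
4) 1.35(74.5) + 1.7(100.3) + 0.3(113.4) = 100.6 + 170.5 + 34.0 = 305.1
Maximum is from combination 4.

305.1 kips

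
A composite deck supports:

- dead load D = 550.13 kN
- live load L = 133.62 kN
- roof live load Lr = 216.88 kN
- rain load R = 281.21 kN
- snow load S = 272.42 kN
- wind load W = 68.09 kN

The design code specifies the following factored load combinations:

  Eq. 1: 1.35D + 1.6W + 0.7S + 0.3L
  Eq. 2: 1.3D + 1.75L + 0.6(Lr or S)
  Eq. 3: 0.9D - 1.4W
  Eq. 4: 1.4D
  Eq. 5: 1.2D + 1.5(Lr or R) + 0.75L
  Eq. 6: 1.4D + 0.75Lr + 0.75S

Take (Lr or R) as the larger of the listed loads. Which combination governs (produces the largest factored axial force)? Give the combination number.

Combination 5

(Lr or S) → S = 272.42 kN; (Lr or R) → R = 281.21 kN.
Eq. 1: 1.35(550.13) + 1.6(68.09) + 0.7(272.42) + 0.3(133.62) = 1082.40
Eq. 2: 1.3(550.13) + 1.75(133.62) + 0.6(272.42) = 1112.46
Eq. 3: 0.9(550.13) - 1.4(68.09) = 399.79
Eq. 4: 1.4(550.13) = 770.18
Eq. 5: 1.2(550.13) + 1.5(281.21) + 0.75(133.62) = 1182.19
Eq. 6: 1.4(550.13) + 0.75(216.88) + 0.75(272.42) = 1137.16
The largest value is 1182.19 kN from combination 5.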